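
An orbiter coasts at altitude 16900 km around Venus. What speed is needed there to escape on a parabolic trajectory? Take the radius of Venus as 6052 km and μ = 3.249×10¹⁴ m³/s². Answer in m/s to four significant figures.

v_esc ≈ 5321 m/s

r = 6052 + 16900 = 22952 km = 2.2952×10⁷ m.
Escape speed v_esc = √(2μ/r) = √(2 × 3.249×10¹⁴ / 2.295×10⁷) = √(2.831×10⁷) = 5321 m/s.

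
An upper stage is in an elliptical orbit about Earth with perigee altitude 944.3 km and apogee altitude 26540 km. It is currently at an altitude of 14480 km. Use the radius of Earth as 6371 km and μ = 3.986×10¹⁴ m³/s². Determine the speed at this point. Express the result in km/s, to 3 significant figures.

r_p = 6371 + 944.3 = 7315.3 km = 7.3153×10⁶ m.
r_a = 6371 + 26540 = 32911 km = 3.2911×10⁷ m.
r = 6371 + 14480 = 20851 km = 2.085×10⁷ m.
Semi-major axis a = (r_p + r_a)/2 = 20113 km = 2.011×10⁷ m.
Vis-viva: v² = μ(2/r − 1/a) = 3.986×10¹⁴ × (9.592×10⁻⁸ − 4.972×10⁻⁸) = 1.842×10⁷ m²/s².
v = 4291 m/s = 4.291 km/s.

v ≈ 4.29 km/s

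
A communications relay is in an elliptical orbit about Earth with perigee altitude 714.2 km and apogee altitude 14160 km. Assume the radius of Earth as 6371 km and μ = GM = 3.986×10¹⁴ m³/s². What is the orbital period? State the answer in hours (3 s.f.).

T ≈ 4.49 hours

r_p = 6371 + 714.2 = 7085.2 km = 7.0852×10⁶ m.
r_a = 6371 + 14160 = 20531 km = 2.0531×10⁷ m.
Semi-major axis a = (r_p + r_a)/2 = (7085.2 + 20531)/2 = 13808 km = 1.381×10⁷ m.
By Kepler's third law T = 2π√(a³/μ) = 2π × 2.570×10³ = 1.615×10⁴ s.
= 4.485 hours.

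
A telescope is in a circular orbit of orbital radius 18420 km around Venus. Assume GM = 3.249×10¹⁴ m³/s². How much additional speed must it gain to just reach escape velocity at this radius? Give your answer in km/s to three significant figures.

Δv ≈ 1.74 km/s

r = 18420 km = 1.842×10⁷ m.
Circular speed v_c = √(μ/r) = 4200 m/s.
Escape speed v_esc = √(2μ/r) = √2 × v_c = 5939 m/s.
Δv = v_esc − v_c = 1740 m/s = 1.740 km/s.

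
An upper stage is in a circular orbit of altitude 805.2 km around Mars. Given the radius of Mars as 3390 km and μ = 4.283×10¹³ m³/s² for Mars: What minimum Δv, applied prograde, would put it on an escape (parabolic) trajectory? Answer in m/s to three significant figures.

Δv ≈ 1320 m/s

r = 3390 + 805.2 = 4195.2 km = 4.1952×10⁶ m.
Circular speed v_c = √(μ/r) = 3195 m/s.
Escape speed v_esc = √(2μ/r) = √2 × v_c = 4519 m/s.
Δv = v_esc − v_c = 1323 m/s.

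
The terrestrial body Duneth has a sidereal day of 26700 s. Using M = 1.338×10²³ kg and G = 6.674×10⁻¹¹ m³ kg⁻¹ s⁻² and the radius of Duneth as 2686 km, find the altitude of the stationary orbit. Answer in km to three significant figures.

h_sync ≈ 2760 km

μ = GM = 6.674×10⁻¹¹ × 1.338×10²³ = 8.930×10¹² m³/s².
A synchronous orbit has period T, so by Kepler's third law a = (μT²/4π²)^(1/3).
μT²/4π² = 8.930×10¹² × (2.670×10⁴)² / 39.48 = 1.613×10²⁰ m³.
a = 5.443×10⁶ m = 5443.0 km.
Altitude h = a − R = 5443.0 − 2686 = 2757.0 km.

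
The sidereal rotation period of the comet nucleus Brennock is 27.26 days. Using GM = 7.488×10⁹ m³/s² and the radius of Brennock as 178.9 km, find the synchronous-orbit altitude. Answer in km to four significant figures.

h_sync ≈ 9992 km

T = 27.26 days = 2.355×10⁶ s.
A synchronous orbit has period T, so by Kepler's third law a = (μT²/4π²)^(1/3).
μT²/4π² = 7.488×10⁹ × (2.355×10⁶)² / 39.48 = 1.052×10²¹ m³.
a = 1.017×10⁷ m = 10171 km.
Altitude h = a − R = 10171 − 178.9 = 9992.1 km.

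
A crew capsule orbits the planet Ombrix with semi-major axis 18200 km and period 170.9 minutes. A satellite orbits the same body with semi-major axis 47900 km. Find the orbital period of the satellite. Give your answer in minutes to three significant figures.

T₂ ≈ 730 minutes

Kepler's third law: T² ∝ a³, so T₂ = T₁ (a₂/a₁)^(3/2).
a₂/a₁ = 2.632, (a₂/a₁)^(3/2) = 4.270.
T₂ = 170.9 × 4.270 = 729.7 minutes.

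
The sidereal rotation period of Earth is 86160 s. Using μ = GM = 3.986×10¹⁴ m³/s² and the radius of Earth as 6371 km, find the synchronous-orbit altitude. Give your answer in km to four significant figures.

h_sync ≈ 35790 km

A synchronous orbit has period T, so by Kepler's third law a = (μT²/4π²)^(1/3).
μT²/4π² = 3.986×10¹⁴ × (8.616×10⁴)² / 39.48 = 7.495×10²² m³.
a = 4.216×10⁷ m = 42163 km.
Altitude h = a − R = 42163 − 6371 = 35792 km.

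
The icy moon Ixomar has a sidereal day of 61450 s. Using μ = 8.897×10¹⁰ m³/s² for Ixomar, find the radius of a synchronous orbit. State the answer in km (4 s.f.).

A synchronous orbit has period T, so by Kepler's third law a = (μT²/4π²)^(1/3).
μT²/4π² = 8.897×10¹⁰ × (6.145×10⁴)² / 39.48 = 8.510×10¹⁸ m³.
a = 2.042×10⁶ m = 2041.6 km.

r_sync ≈ 2042 km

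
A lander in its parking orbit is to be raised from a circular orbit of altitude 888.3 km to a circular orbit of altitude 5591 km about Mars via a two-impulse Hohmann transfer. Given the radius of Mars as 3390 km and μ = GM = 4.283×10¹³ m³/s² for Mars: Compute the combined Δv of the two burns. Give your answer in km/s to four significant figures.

Δv_total ≈ 0.9481 km/s

r₁ = 3390 + 888.3 = 4278.3 km = 4.2783×10⁶ m.
r₂ = 3390 + 5591 = 8981.0 km = 8.9810×10⁶ m.
Transfer ellipse a_t = (r₁ + r₂)/2 = 6.630×10⁶ m.
At r₁: circular v_c1 = √(μ/r₁) = 3164 m/s; transfer-periapsis v_p = √[μ(2/r₁ − 1/a_t)] = 3683 m/s.
Δv₁ = v_p − v_c1 = 518.6 m/s.
At r₂: circular v_c2 = √(μ/r₂) = 2184 m/s; transfer-apoapsis v_a = √[μ(2/r₂ − 1/a_t)] = 1754 m/s.
Δv₂ = v_c2 − v_a = 429.5 m/s.
Total Δv = Δv₁ + Δv₂ = 948.1 m/s = 0.9481 km/s.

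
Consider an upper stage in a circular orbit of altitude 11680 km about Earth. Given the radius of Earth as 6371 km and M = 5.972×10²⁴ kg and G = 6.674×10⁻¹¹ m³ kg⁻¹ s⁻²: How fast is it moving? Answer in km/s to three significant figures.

v ≈ 4.70 km/s

μ = GM = 6.674×10⁻¹¹ × 5.972×10²⁴ = 3.986×10¹⁴ m³/s².
r = 6371 + 11680 = 18051 km = 1.8051×10⁷ m.
For a circular orbit v = √(μ/r) = √(3.986×10¹⁴ / 1.805×10⁷) = √(2.208×10⁷) = 4699 m/s.
That is 4.699 km/s.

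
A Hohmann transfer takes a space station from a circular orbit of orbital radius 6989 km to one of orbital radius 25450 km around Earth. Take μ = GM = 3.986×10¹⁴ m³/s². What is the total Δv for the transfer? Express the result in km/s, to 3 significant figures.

r₁ = 6989 km = 6.989×10⁶ m.
r₂ = 25450 km = 2.545×10⁷ m.
Transfer ellipse a_t = (r₁ + r₂)/2 = 1.622×10⁷ m.
At r₁: circular v_c1 = √(μ/r₁) = 7552 m/s; transfer-perigee v_p = √[μ(2/r₁ − 1/a_t)] = 9460 m/s.
Δv₁ = v_p − v_c1 = 1908 m/s.
At r₂: circular v_c2 = √(μ/r₂) = 3958 m/s; transfer-apogee v_a = √[μ(2/r₂ − 1/a_t)] = 2598 m/s.
Δv₂ = v_c2 − v_a = 1360 m/s.
Total Δv = Δv₁ + Δv₂ = 3268 m/s = 3.268 km/s.

Δv_total ≈ 3.27 km/s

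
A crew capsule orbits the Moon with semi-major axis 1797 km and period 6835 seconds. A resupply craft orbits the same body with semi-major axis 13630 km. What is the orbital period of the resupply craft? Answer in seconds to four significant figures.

T₂ ≈ 1.428×10⁵ seconds

Kepler's third law: T² ∝ a³, so T₂ = T₁ (a₂/a₁)^(3/2).
a₂/a₁ = 7.585, (a₂/a₁)^(3/2) = 20.89.
T₂ = 6835 × 20.89 = 1.428×10⁵ seconds.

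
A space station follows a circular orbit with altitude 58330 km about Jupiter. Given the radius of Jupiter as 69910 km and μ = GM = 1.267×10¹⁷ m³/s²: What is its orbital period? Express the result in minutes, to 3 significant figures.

T ≈ 427 minutes

r = 69910 + 58330 = 128240 km = 1.2824×10⁸ m.
Kepler's third law: T = 2π√(r³/μ) = 2π√((1.282×10⁸)³ / 1.267×10¹⁷).
r³/μ = 1.665×10⁷ s², so T = 2π × 4.080×10³ = 2.563×10⁴ s.
Converting: 2.563×10⁴ s ÷ 60.00 = 427.2 minutes.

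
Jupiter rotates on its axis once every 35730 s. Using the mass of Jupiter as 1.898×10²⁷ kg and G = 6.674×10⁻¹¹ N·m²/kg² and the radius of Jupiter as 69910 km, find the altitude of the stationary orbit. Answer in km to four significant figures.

h_sync ≈ 90090 km

μ = GM = 6.674×10⁻¹¹ × 1.898×10²⁷ = 1.267×10¹⁷ m³/s².
A synchronous orbit has period T, so by Kepler's third law a = (μT²/4π²)^(1/3).
μT²/4π² = 1.267×10¹⁷ × (3.573×10⁴)² / 39.48 = 4.096×10²⁴ m³.
a = 1.600×10⁸ m = 1.6000×10⁵ km.
Altitude h = a − R = 1.6000×10⁵ − 69910 = 90094 km.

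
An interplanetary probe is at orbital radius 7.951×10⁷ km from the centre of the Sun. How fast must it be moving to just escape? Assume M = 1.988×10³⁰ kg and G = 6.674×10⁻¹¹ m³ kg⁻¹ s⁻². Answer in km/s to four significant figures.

v_esc ≈ 57.77 km/s

μ = GM = 6.674×10⁻¹¹ × 1.988×10³⁰ = 1.327×10²⁰ m³/s².
r = 7.951×10⁷ km = 7.951×10¹⁰ m.
Escape speed v_esc = √(2μ/r) = √(2 × 1.327×10²⁰ / 7.951×10¹⁰) = √(3.337×10⁹) = 57770 m/s.
= 57.77 km/s.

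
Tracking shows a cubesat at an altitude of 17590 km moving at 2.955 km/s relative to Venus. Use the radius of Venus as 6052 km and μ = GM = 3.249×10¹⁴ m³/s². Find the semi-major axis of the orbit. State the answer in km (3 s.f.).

r = 6052 + 17590 = 23642 km = 2.364×10⁷ m.
Vis-viva rearranged: 1/a = 2/r − v²/μ = 8.460×10⁻⁸ − 2.688×10⁻⁸ = 5.772×10⁻⁸ m⁻¹.
a = 1.733×10⁷ m = 17325 km.

a ≈ 17300 km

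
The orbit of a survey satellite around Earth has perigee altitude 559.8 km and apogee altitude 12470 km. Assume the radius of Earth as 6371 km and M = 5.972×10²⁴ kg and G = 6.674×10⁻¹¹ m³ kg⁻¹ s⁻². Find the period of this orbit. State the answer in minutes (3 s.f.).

T ≈ 243 minutes

μ = GM = 6.674×10⁻¹¹ × 5.972×10²⁴ = 3.986×10¹⁴ m³/s².
r_p = 6371 + 559.8 = 6930.8 km = 6.9308×10⁶ m.
r_a = 6371 + 12470 = 18841 km = 1.8841×10⁷ m.
Semi-major axis a = (r_p + r_a)/2 = (6930.8 + 18841)/2 = 12886 km = 1.289×10⁷ m.
By Kepler's third law T = 2π√(a³/μ) = 2π × 2.317×10³ = 1.456×10⁴ s.
= 242.6 minutes.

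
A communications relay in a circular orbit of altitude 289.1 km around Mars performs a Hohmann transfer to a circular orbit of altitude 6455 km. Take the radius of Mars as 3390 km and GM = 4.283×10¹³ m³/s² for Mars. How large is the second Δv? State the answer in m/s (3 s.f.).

r₁ = 3390 + 289.1 = 3679.1 km = 3.6791×10⁶ m.
r₂ = 3390 + 6455 = 9845.0 km = 9.8450×10⁶ m.
Transfer ellipse a_t = (r₁ + r₂)/2 = 6.762×10⁶ m.
At r₁: circular v_c1 = √(μ/r₁) = 3412 m/s; transfer-periapsis v_p = √[μ(2/r₁ − 1/a_t)] = 4117 m/s.
At r₂: circular v_c2 = √(μ/r₂) = 2086 m/s; transfer-apoapsis v_a = √[μ(2/r₂ − 1/a_t)] = 1539 m/s.
Δv₂ = v_c2 − v_a = 547.3 m/s.

Δv ≈ 547 m/s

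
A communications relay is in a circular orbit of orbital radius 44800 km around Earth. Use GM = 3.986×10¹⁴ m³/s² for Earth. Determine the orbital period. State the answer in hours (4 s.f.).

r = 44800 km = 4.480×10⁷ m.
Kepler's third law: T = 2π√(r³/μ) = 2π√((4.480×10⁷)³ / 3.986×10¹⁴).
r³/μ = 2.256×10⁸ s², so T = 2π × 1.502×10⁴ = 9.437×10⁴ s.
Converting: 9.437×10⁴ s ÷ 3600 = 26.21 hours.

T ≈ 26.21 hours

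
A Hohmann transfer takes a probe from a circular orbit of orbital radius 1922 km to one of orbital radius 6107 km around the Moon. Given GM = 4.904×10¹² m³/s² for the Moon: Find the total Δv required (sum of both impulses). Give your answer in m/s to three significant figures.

Δv_total ≈ 649 m/s

r₁ = 1922 km = 1.922×10⁶ m.
r₂ = 6107 km = 6.107×10⁶ m.
Transfer ellipse a_t = (r₁ + r₂)/2 = 4.014×10⁶ m.
At r₁: circular v_c1 = √(μ/r₁) = 1597 m/s; transfer-perilune v_p = √[μ(2/r₁ − 1/a_t)] = 1970 m/s.
Δv₁ = v_p − v_c1 = 372.8 m/s.
At r₂: circular v_c2 = √(μ/r₂) = 896.1 m/s; transfer-apolune v_a = √[μ(2/r₂ − 1/a_t)] = 620.0 m/s.
Δv₂ = v_c2 − v_a = 276.1 m/s.
Total Δv = Δv₁ + Δv₂ = 648.9 m/s.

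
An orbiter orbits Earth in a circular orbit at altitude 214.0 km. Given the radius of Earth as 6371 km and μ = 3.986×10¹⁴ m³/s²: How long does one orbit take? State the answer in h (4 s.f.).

r = 6371 + 214.0 = 6585.0 km = 6.5850×10⁶ m.
Kepler's third law: T = 2π√(r³/μ) = 2π√((6.585×10⁶)³ / 3.986×10¹⁴).
r³/μ = 7.164×10⁵ s², so T = 2π × 8.464×10² = 5.318×10³ s.
Converting: 5.318×10³ s ÷ 3600 = 1.477 h.

T ≈ 1.477 h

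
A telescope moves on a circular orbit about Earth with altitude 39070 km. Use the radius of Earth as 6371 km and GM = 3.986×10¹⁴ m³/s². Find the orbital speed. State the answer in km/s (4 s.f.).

v ≈ 2.962 km/s

r = 6371 + 39070 = 45441 km = 4.5441×10⁷ m.
For a circular orbit v = √(μ/r) = √(3.986×10¹⁴ / 4.544×10⁷) = √(8.772×10⁶) = 2962 m/s.
That is 2.962 km/s.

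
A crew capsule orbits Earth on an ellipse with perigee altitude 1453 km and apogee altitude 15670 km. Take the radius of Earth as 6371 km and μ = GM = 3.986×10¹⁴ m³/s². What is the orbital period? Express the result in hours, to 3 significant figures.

r_p = 6371 + 1453 = 7824.0 km = 7.8240×10⁶ m.
r_a = 6371 + 15670 = 22041 km = 2.2041×10⁷ m.
Semi-major axis a = (r_p + r_a)/2 = (7824.0 + 22041)/2 = 14932 km = 1.493×10⁷ m.
By Kepler's third law T = 2π√(a³/μ) = 2π × 2.890×10³ = 1.816×10⁴ s.
= 5.044 hours.

T ≈ 5.04 hours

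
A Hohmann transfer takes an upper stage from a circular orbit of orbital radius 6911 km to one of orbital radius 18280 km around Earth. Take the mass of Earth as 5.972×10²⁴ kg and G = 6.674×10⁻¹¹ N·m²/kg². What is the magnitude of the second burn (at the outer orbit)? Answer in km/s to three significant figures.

Δv ≈ 1.21 km/s

μ = GM = 6.674×10⁻¹¹ × 5.972×10²⁴ = 3.986×10¹⁴ m³/s².
r₁ = 6911 km = 6.911×10⁶ m.
r₂ = 18280 km = 1.828×10⁷ m.
Transfer ellipse a_t = (r₁ + r₂)/2 = 1.260×10⁷ m.
At r₁: circular v_c1 = √(μ/r₁) = 7594 m/s; transfer-perigee v_p = √[μ(2/r₁ − 1/a_t)] = 9149 m/s.
At r₂: circular v_c2 = √(μ/r₂) = 4669 m/s; transfer-apogee v_a = √[μ(2/r₂ − 1/a_t)] = 3459 m/s.
Δv₂ = v_c2 − v_a = 1211 m/s.
= 1.211 km/s.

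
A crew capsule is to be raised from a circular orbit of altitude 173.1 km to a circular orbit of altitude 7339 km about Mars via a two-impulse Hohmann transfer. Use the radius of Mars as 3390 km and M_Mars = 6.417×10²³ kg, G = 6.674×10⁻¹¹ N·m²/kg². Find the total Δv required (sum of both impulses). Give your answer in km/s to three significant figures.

Δv_total ≈ 1.37 km/s

μ = GM = 6.674×10⁻¹¹ × 6.417×10²³ = 4.283×10¹³ m³/s².
r₁ = 3390 + 173.1 = 3563.1 km = 3.5631×10⁶ m.
r₂ = 3390 + 7339 = 10729 km = 1.0729×10⁷ m.
Transfer ellipse a_t = (r₁ + r₂)/2 = 7.146×10⁶ m.
At r₁: circular v_c1 = √(μ/r₁) = 3467 m/s; transfer-periapsis v_p = √[μ(2/r₁ − 1/a_t)] = 4248 m/s.
Δv₁ = v_p − v_c1 = 781.1 m/s.
At r₂: circular v_c2 = √(μ/r₂) = 1998 m/s; transfer-apoapsis v_a = √[μ(2/r₂ − 1/a_t)] = 1411 m/s.
Δv₂ = v_c2 − v_a = 587.1 m/s.
Total Δv = Δv₁ + Δv₂ = 1368 m/s = 1.368 km/s.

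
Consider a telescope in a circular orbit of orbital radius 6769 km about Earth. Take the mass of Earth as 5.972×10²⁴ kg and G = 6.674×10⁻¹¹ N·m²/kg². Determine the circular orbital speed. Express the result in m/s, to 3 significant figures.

μ = GM = 6.674×10⁻¹¹ × 5.972×10²⁴ = 3.986×10¹⁴ m³/s².
r = 6769 km = 6.769×10⁶ m.
For a circular orbit v = √(μ/r) = √(3.986×10¹⁴ / 6.769×10⁶) = √(5.888×10⁷) = 7673 m/s.

v ≈ 7670 m/s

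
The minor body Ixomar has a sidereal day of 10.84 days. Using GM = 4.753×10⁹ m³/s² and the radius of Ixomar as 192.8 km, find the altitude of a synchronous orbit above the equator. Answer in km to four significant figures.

T = 10.84 days = 9.366×10⁵ s.
A synchronous orbit has period T, so by Kepler's third law a = (μT²/4π²)^(1/3).
μT²/4π² = 4.753×10⁹ × (9.366×10⁵)² / 39.48 = 1.056×10²⁰ m³.
a = 4.727×10⁶ m = 4726.8 km.
Altitude h = a − R = 4726.8 − 192.8 = 4534.0 km.

h_sync ≈ 4534 km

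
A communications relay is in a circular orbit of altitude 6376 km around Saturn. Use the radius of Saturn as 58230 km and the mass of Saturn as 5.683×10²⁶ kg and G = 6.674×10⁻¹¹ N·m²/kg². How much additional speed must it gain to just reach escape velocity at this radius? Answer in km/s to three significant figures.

μ = GM = 6.674×10⁻¹¹ × 5.683×10²⁶ = 3.793×10¹⁶ m³/s².
r = 58230 + 6376 = 64606 km = 6.4606×10⁷ m.
Circular speed v_c = √(μ/r) = 24230 m/s.
Escape speed v_esc = √(2μ/r) = √2 × v_c = 34270 m/s.
Δv = v_esc − v_c = 10040 m/s = 10.04 km/s.

Δv ≈ 10.0 km/s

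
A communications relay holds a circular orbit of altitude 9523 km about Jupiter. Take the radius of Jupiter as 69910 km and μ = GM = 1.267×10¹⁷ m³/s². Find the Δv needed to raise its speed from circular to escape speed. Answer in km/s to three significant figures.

Δv ≈ 16.5 km/s

r = 69910 + 9523 = 79433 km = 7.9433×10⁷ m.
Circular speed v_c = √(μ/r) = 39940 m/s.
Escape speed v_esc = √(2μ/r) = √2 × v_c = 56480 m/s.
Δv = v_esc − v_c = 16540 m/s = 16.54 km/s.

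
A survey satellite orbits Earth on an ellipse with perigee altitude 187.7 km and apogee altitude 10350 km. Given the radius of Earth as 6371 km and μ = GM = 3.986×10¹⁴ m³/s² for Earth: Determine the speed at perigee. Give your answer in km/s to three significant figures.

r_p = 6371 + 187.7 = 6558.7 km = 6.5587×10⁶ m.
r_a = 6371 + 10350 = 16721 km = 1.6721×10⁷ m.
Semi-major axis a = (r_p + r_a)/2 = 11640 km = 1.164×10⁷ m.
Vis-viva: v² = μ(2/r − 1/a) = 3.986×10¹⁴ × (3.049×10⁻⁷ − 8.591×10⁻⁸) = 8.730×10⁷ m²/s².
v = 9344 m/s = 9.344 km/s.

v ≈ 9.34 km/s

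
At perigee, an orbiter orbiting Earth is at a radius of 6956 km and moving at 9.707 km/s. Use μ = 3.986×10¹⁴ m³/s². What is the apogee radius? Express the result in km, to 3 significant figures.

apogee radius ≈ 32200 km

r_p = 6.956×10⁶ m.
Specific energy ε = v²/2 − μ/r = -1.019×10⁷ J/kg, so a = −μ/(2ε) = 1.956×10⁷ m.
The apsides satisfy r_p + r_a = 2a, so the apogee radius is 2a − r_p = 3.216×10⁷ m = 32160 km.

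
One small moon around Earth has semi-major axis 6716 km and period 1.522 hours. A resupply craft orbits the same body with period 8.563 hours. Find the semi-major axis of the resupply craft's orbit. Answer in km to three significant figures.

Kepler's third law: a³ ∝ T², so a₂ = a₁ (T₂/T₁)^(2/3).
T₂/T₁ = 5.626, (T₂/T₁)^(2/3) = 3.163.
a₂ = 6716 × 3.163 = 21240 km.

a₂ ≈ 21200 km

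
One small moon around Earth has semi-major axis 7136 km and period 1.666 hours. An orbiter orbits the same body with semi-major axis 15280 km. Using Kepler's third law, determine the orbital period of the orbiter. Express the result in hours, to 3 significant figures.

T₂ ≈ 5.22 hours

Kepler's third law: T² ∝ a³, so T₂ = T₁ (a₂/a₁)^(3/2).
a₂/a₁ = 2.141, (a₂/a₁)^(3/2) = 3.133.
T₂ = 1.666 × 3.133 = 5.220 hours.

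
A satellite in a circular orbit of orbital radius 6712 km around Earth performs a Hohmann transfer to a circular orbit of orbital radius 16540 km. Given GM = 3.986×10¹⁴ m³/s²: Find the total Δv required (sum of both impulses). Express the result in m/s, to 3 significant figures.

Δv_total ≈ 2660 m/s

r₁ = 6712 km = 6.712×10⁶ m.
r₂ = 16540 km = 1.654×10⁷ m.
Transfer ellipse a_t = (r₁ + r₂)/2 = 1.163×10⁷ m.
At r₁: circular v_c1 = √(μ/r₁) = 7706 m/s; transfer-perigee v_p = √[μ(2/r₁ − 1/a_t)] = 9192 m/s.
Δv₁ = v_p − v_c1 = 1485 m/s.
At r₂: circular v_c2 = √(μ/r₂) = 4909 m/s; transfer-apogee v_a = √[μ(2/r₂ − 1/a_t)] = 3730 m/s.
Δv₂ = v_c2 − v_a = 1179 m/s.
Total Δv = Δv₁ + Δv₂ = 2665 m/s.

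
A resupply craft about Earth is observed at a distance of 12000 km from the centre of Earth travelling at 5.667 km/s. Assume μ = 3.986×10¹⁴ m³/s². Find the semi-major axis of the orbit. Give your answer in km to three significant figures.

r = 1.200×10⁷ m.
Specific orbital energy ε = v²/2 − μ/r = (5667)²/2 − 3.986×10¹⁴/1.200×10⁷ = -1.716×10⁷ J/kg.
Since ε = −μ/(2a), a = −μ/(2ε) = 1.161×10⁷ m = 11615 km.

a ≈ 11600 km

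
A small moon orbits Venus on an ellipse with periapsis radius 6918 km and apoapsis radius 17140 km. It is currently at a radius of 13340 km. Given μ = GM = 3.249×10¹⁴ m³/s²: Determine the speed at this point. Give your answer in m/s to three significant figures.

Semi-major axis a = (r_p + r_a)/2 = 12029 km = 1.203×10⁷ m.
Vis-viva: v² = μ(2/r − 1/a) = 3.249×10¹⁴ × (1.499×10⁻⁷ − 8.313×10⁻⁸) = 2.170×10⁷ m²/s².
v = 4658 m/s.

v ≈ 4660 m/s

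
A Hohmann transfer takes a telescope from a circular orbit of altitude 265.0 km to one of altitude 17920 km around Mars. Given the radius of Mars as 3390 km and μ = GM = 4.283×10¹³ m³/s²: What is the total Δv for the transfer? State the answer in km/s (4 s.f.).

Δv_total ≈ 1.700 km/s

r₁ = 3390 + 265.0 = 3655.0 km = 3.6550×10⁶ m.
r₂ = 3390 + 17920 = 21310 km = 2.1310×10⁷ m.
Transfer ellipse a_t = (r₁ + r₂)/2 = 1.248×10⁷ m.
At r₁: circular v_c1 = √(μ/r₁) = 3423 m/s; transfer-periapsis v_p = √[μ(2/r₁ − 1/a_t)] = 4473 m/s.
Δv₁ = v_p − v_c1 = 1050 m/s.
At r₂: circular v_c2 = √(μ/r₂) = 1418 m/s; transfer-apoapsis v_a = √[μ(2/r₂ − 1/a_t)] = 767.1 m/s.
Δv₂ = v_c2 − v_a = 650.6 m/s.
Total Δv = Δv₁ + Δv₂ = 1700 m/s = 1.700 km/s.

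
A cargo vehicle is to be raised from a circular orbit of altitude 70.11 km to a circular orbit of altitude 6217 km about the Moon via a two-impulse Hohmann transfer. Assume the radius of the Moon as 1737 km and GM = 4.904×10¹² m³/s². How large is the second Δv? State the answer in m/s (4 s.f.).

Δv ≈ 307.4 m/s

r₁ = 1737 + 70.11 = 1807.1 km = 1.8071×10⁶ m.
r₂ = 1737 + 6217 = 7954.0 km = 7.9540×10⁶ m.
Transfer ellipse a_t = (r₁ + r₂)/2 = 4.881×10⁶ m.
At r₁: circular v_c1 = √(μ/r₁) = 1647 m/s; transfer-perilune v_p = √[μ(2/r₁ − 1/a_t)] = 2103 m/s.
At r₂: circular v_c2 = √(μ/r₂) = 785.2 m/s; transfer-apolune v_a = √[μ(2/r₂ − 1/a_t)] = 477.8 m/s.
Δv₂ = v_c2 − v_a = 307.4 m/s.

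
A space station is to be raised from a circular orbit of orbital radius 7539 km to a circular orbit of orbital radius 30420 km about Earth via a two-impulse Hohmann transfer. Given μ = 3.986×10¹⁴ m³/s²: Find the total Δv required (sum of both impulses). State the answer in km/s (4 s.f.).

r₁ = 7539 km = 7.539×10⁶ m.
r₂ = 30420 km = 3.042×10⁷ m.
Transfer ellipse a_t = (r₁ + r₂)/2 = 1.898×10⁷ m.
At r₁: circular v_c1 = √(μ/r₁) = 7271 m/s; transfer-perigee v_p = √[μ(2/r₁ − 1/a_t)] = 9206 m/s.
Δv₁ = v_p − v_c1 = 1934 m/s.
At r₂: circular v_c2 = √(μ/r₂) = 3620 m/s; transfer-apogee v_a = √[μ(2/r₂ − 1/a_t)] = 2281 m/s.
Δv₂ = v_c2 − v_a = 1338 m/s.
Total Δv = Δv₁ + Δv₂ = 3273 m/s = 3.273 km/s.

Δv_total ≈ 3.273 km/s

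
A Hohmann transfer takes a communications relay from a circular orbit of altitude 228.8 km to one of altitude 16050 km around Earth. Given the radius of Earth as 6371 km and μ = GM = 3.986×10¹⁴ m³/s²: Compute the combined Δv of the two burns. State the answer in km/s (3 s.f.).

r₁ = 6371 + 228.8 = 6599.8 km = 6.5998×10⁶ m.
r₂ = 6371 + 16050 = 22421 km = 2.2421×10⁷ m.
Transfer ellipse a_t = (r₁ + r₂)/2 = 1.451×10⁷ m.
At r₁: circular v_c1 = √(μ/r₁) = 7771 m/s; transfer-perigee v_p = √[μ(2/r₁ − 1/a_t)] = 9660 m/s.
Δv₁ = v_p − v_c1 = 1889 m/s.
At r₂: circular v_c2 = √(μ/r₂) = 4216 m/s; transfer-apogee v_a = √[μ(2/r₂ − 1/a_t)] = 2844 m/s.
Δv₂ = v_c2 − v_a = 1373 m/s.
Total Δv = Δv₁ + Δv₂ = 3262 m/s = 3.262 km/s.

Δv_total ≈ 3.26 km/s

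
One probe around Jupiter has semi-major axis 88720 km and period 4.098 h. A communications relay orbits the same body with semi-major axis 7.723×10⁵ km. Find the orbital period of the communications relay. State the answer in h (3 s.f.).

T₂ ≈ 105 h

Kepler's third law: T² ∝ a³, so T₂ = T₁ (a₂/a₁)^(3/2).
a₂/a₁ = 8.705, (a₂/a₁)^(3/2) = 25.68.
T₂ = 4.098 × 25.68 = 105.2 h.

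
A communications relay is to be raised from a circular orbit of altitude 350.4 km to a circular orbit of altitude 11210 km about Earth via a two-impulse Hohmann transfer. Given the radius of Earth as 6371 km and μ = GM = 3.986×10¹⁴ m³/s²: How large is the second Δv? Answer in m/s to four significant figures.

r₁ = 6371 + 350.4 = 6721.4 km = 6.7214×10⁶ m.
r₂ = 6371 + 11210 = 17581 km = 1.7581×10⁷ m.
Transfer ellipse a_t = (r₁ + r₂)/2 = 1.215×10⁷ m.
At r₁: circular v_c1 = √(μ/r₁) = 7701 m/s; transfer-perigee v_p = √[μ(2/r₁ − 1/a_t)] = 9263 m/s.
At r₂: circular v_c2 = √(μ/r₂) = 4762 m/s; transfer-apogee v_a = √[μ(2/r₂ − 1/a_t)] = 3541 m/s.
Δv₂ = v_c2 − v_a = 1220 m/s.

Δv ≈ 1220 m/s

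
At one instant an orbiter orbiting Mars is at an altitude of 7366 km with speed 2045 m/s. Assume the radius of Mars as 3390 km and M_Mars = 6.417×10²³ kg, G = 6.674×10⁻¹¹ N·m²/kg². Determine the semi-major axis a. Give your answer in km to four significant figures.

a ≈ 11330 km

μ = GM = 6.674×10⁻¹¹ × 6.417×10²³ = 4.283×10¹³ m³/s².
r = 3390 + 7366 = 10756 km = 1.076×10⁷ m.
Vis-viva rearranged: 1/a = 2/r − v²/μ = 1.859×10⁻⁷ − 9.765×10⁻⁸ = 8.829×10⁻⁸ m⁻¹.
a = 1.133×10⁷ m = 11326 km.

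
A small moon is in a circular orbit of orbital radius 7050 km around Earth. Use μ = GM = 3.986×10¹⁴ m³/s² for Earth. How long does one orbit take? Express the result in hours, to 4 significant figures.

r = 7050 km = 7.050×10⁶ m.
Kepler's third law: T = 2π√(r³/μ) = 2π√((7.050×10⁶)³ / 3.986×10¹⁴).
r³/μ = 8.791×10⁵ s², so T = 2π × 9.376×10² = 5.891×10³ s.
Converting: 5.891×10³ s ÷ 3600 = 1.636 hours.

T ≈ 1.636 hours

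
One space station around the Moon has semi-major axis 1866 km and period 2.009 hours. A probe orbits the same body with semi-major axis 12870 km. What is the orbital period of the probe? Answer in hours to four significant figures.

T₂ ≈ 36.39 hours

Kepler's third law: T² ∝ a³, so T₂ = T₁ (a₂/a₁)^(3/2).
a₂/a₁ = 6.897, (a₂/a₁)^(3/2) = 18.11.
T₂ = 2.009 × 18.11 = 36.39 hours.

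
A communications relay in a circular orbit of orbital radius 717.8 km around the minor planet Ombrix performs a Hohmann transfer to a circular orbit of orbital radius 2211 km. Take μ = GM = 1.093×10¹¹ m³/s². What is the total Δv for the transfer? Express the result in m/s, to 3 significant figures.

Δv_total ≈ 156 m/s

r₁ = 717.8 km = 7.178×10⁵ m.
r₂ = 2211 km = 2.211×10⁶ m.
Transfer ellipse a_t = (r₁ + r₂)/2 = 1.464×10⁶ m.
At r₁: circular v_c1 = √(μ/r₁) = 390.2 m/s; transfer-periapsis v_p = √[μ(2/r₁ − 1/a_t)] = 479.5 m/s.
Δv₁ = v_p − v_c1 = 89.26 m/s.
At r₂: circular v_c2 = √(μ/r₂) = 222.3 m/s; transfer-apoapsis v_a = √[μ(2/r₂ − 1/a_t)] = 155.7 m/s.
Δv₂ = v_c2 − v_a = 66.68 m/s.
Total Δv = Δv₁ + Δv₂ = 155.9 m/s.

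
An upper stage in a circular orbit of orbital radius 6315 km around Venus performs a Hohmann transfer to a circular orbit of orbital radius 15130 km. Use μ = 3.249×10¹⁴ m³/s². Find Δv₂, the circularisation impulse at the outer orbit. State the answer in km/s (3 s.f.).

r₁ = 6315 km = 6.315×10⁶ m.
r₂ = 15130 km = 1.513×10⁷ m.
Transfer ellipse a_t = (r₁ + r₂)/2 = 1.072×10⁷ m.
At r₁: circular v_c1 = √(μ/r₁) = 7173 m/s; transfer-periapsis v_p = √[μ(2/r₁ − 1/a_t)] = 8520 m/s.
At r₂: circular v_c2 = √(μ/r₂) = 4634 m/s; transfer-apoapsis v_a = √[μ(2/r₂ − 1/a_t)] = 3556 m/s.
Δv₂ = v_c2 − v_a = 1078 m/s.
= 1.078 km/s.

Δv ≈ 1.08 km/s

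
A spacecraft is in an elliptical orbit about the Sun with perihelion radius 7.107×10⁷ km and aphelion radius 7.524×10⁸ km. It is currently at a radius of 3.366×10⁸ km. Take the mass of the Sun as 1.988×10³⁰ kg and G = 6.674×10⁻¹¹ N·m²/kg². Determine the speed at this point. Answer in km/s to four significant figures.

v ≈ 21.59 km/s

μ = GM = 6.674×10⁻¹¹ × 1.988×10³⁰ = 1.327×10²⁰ m³/s².
Semi-major axis a = (r_p + r_a)/2 = 4.1174×10⁸ km = 4.117×10¹¹ m.
Vis-viva: v² = μ(2/r − 1/a) = 1.327×10²⁰ × (5.942×10⁻¹² − 2.429×10⁻¹²) = 4.661×10⁸ m²/s².
v = 21590 m/s = 21.59 km/s.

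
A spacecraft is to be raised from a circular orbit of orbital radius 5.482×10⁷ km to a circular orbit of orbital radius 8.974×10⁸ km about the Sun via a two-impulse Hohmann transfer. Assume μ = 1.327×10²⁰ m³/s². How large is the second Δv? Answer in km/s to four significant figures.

r₁ = 5.482×10⁷ km = 5.482×10¹⁰ m.
r₂ = 8.974×10⁸ km = 8.974×10¹¹ m.
Transfer ellipse a_t = (r₁ + r₂)/2 = 4.761×10¹¹ m.
At r₁: circular v_c1 = √(μ/r₁) = 49200 m/s; transfer-perihelion v_p = √[μ(2/r₁ − 1/a_t)] = 67550 m/s.
At r₂: circular v_c2 = √(μ/r₂) = 12160 m/s; transfer-aphelion v_a = √[μ(2/r₂ − 1/a_t)] = 4126 m/s.
Δv₂ = v_c2 − v_a = 8034 m/s.
= 8.034 km/s.

Δv ≈ 8.034 km/s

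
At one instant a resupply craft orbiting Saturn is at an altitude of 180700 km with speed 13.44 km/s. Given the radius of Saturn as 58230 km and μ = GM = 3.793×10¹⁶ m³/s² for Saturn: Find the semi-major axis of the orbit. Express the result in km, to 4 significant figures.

r = 58230 + 180700 = 2.3893×10⁵ km = 2.389×10⁸ m.
Specific orbital energy ε = v²/2 − μ/r = (13440)²/2 − 3.793×10¹⁶/2.389×10⁸ = -6.843×10⁷ J/kg.
Since ε = −μ/(2a), a = −μ/(2ε) = 2.771×10⁸ m = 2.7713×10⁵ km.

a ≈ 2.771×10⁵ km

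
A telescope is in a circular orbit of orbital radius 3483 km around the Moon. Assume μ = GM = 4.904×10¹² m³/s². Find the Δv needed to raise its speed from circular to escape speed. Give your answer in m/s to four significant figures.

r = 3483 km = 3.483×10⁶ m.
Circular speed v_c = √(μ/r) = 1187 m/s.
Escape speed v_esc = √(2μ/r) = √2 × v_c = 1678 m/s.
Δv = v_esc − v_c = 491.5 m/s.

Δv ≈ 491.5 m/s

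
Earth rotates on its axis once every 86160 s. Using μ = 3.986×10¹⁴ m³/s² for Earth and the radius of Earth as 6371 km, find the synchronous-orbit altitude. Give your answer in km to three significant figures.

h_sync ≈ 35800 km

A synchronous orbit has period T, so by Kepler's third law a = (μT²/4π²)^(1/3).
μT²/4π² = 3.986×10¹⁴ × (8.616×10⁴)² / 39.48 = 7.495×10²² m³.
a = 4.216×10⁷ m = 42163 km.
Altitude h = a − R = 42163 − 6371 = 35792 km.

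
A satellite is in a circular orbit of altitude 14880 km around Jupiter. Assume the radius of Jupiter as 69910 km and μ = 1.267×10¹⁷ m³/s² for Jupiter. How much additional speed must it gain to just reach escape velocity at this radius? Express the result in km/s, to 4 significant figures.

r = 69910 + 14880 = 84790 km = 8.4790×10⁷ m.
Circular speed v_c = √(μ/r) = 38660 m/s.
Escape speed v_esc = √(2μ/r) = √2 × v_c = 54670 m/s.
Δv = v_esc − v_c = 16010 m/s = 16.01 km/s.

Δv ≈ 16.01 km/s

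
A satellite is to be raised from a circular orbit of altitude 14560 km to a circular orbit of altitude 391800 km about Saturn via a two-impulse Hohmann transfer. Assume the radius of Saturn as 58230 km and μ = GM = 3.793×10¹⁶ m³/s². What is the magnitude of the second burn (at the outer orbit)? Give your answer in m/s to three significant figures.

Δv ≈ 4340 m/s

r₁ = 58230 + 14560 = 72790 km = 7.2790×10⁷ m.
r₂ = 58230 + 391800 = 450030 km = 4.5003×10⁸ m.
Transfer ellipse a_t = (r₁ + r₂)/2 = 2.614×10⁸ m.
At r₁: circular v_c1 = √(μ/r₁) = 22830 m/s; transfer-perikrone v_p = √[μ(2/r₁ − 1/a_t)] = 29950 m/s.
At r₂: circular v_c2 = √(μ/r₂) = 9181 m/s; transfer-apokrone v_a = √[μ(2/r₂ − 1/a_t)] = 4844 m/s.
Δv₂ = v_c2 − v_a = 4336 m/s.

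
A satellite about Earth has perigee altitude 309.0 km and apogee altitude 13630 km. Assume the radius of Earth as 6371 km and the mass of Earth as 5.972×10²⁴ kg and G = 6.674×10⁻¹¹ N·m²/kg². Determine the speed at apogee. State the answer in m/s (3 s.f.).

μ = GM = 6.674×10⁻¹¹ × 5.972×10²⁴ = 3.986×10¹⁴ m³/s².
r_p = 6371 + 309.0 = 6680.0 km = 6.6800×10⁶ m.
r_a = 6371 + 13630 = 20001 km = 2.0001×10⁷ m.
Semi-major axis a = (r_p + r_a)/2 = 13340 km = 1.334×10⁷ m.
Vis-viva: v² = μ(2/r − 1/a) = 3.986×10¹⁴ × (1.000×10⁻⁷ − 7.496×10⁻⁸) = 9.978×10⁶ m²/s².
v = 3159 m/s.

v ≈ 3160 m/s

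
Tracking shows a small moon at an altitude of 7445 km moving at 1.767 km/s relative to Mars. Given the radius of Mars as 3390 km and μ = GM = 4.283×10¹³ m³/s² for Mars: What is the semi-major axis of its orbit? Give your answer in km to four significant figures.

a ≈ 8954 km

r = 3390 + 7445 = 10835 km = 1.084×10⁷ m.
Vis-viva rearranged: 1/a = 2/r − v²/μ = 1.846×10⁻⁷ − 7.290×10⁻⁸ = 1.117×10⁻⁷ m⁻¹.
a = 8.954×10⁶ m = 8953.6 km.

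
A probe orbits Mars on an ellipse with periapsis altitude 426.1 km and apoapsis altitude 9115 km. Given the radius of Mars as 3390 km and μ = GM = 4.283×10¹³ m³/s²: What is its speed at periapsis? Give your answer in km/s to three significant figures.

r_p = 3390 + 426.1 = 3816.1 km = 3.8161×10⁶ m.
r_a = 3390 + 9115 = 12505 km = 1.2505×10⁷ m.
Semi-major axis a = (r_p + r_a)/2 = 8160.6 km = 8.161×10⁶ m.
Vis-viva: v² = μ(2/r − 1/a) = 4.283×10¹³ × (5.241×10⁻⁷ − 1.225×10⁻⁷) = 1.720×10⁷ m²/s².
v = 4147 m/s = 4.147 km/s.

v ≈ 4.15 km/s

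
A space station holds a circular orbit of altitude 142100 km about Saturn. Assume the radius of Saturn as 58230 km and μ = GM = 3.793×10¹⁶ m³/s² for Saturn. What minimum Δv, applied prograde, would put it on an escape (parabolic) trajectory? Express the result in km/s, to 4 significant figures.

Δv ≈ 5.700 km/s

r = 58230 + 142100 = 200330 km = 2.0033×10⁸ m.
Circular speed v_c = √(μ/r) = 13760 m/s.
Escape speed v_esc = √(2μ/r) = √2 × v_c = 19460 m/s.
Δv = v_esc − v_c = 5700 m/s = 5.700 km/s.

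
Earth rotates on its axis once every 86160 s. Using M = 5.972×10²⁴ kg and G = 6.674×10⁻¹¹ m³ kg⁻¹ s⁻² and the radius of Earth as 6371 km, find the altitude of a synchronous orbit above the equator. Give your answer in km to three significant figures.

h_sync ≈ 35800 km

μ = GM = 6.674×10⁻¹¹ × 5.972×10²⁴ = 3.986×10¹⁴ m³/s².
A synchronous orbit has period T, so by Kepler's third law a = (μT²/4π²)^(1/3).
μT²/4π² = 3.986×10¹⁴ × (8.616×10⁴)² / 39.48 = 7.495×10²² m³.
a = 4.216×10⁷ m = 42162 km.
Altitude h = a − R = 42162 − 6371 = 35791 km.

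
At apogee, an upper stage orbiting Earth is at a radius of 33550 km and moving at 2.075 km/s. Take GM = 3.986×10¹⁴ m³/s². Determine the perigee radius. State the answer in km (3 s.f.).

perigee radius ≈ 7420 km

r_a = 3.355×10⁷ m.
Specific energy ε = v²/2 − μ/r = -9.728×10⁶ J/kg, so a = −μ/(2ε) = 2.049×10⁷ m.
The apsides satisfy r_p + r_a = 2a, so the perigee radius is 2a − r_a = 7.425×10⁶ m = 7424.7 km.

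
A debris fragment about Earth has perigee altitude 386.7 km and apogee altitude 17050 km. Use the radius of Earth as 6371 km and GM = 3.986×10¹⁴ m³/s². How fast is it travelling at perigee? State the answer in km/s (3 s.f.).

v ≈ 9.57 km/s

r_p = 6371 + 386.7 = 6757.7 km = 6.7577×10⁶ m.
r_a = 6371 + 17050 = 23421 km = 2.3421×10⁷ m.
Semi-major axis a = (r_p + r_a)/2 = 15089 km = 1.509×10⁷ m.
Vis-viva: v² = μ(2/r − 1/a) = 3.986×10¹⁴ × (2.960×10⁻⁷ − 6.627×10⁻⁸) = 9.155×10⁷ m²/s².
v = 9568 m/s = 9.568 km/s.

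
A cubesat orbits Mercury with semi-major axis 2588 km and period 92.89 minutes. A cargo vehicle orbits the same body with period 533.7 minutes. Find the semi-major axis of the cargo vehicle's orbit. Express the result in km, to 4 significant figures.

Kepler's third law: a³ ∝ T², so a₂ = a₁ (T₂/T₁)^(2/3).
T₂/T₁ = 5.746, (T₂/T₁)^(2/3) = 3.208.
a₂ = 2588 × 3.208 = 8302 km.

a₂ ≈ 8302 km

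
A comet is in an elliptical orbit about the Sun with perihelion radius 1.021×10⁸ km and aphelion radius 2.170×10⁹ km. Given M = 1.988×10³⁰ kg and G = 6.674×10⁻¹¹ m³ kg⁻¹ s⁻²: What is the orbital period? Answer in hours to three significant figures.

μ = GM = 6.674×10⁻¹¹ × 1.988×10³⁰ = 1.327×10²⁰ m³/s².
Semi-major axis a = (r_p + r_a)/2 = (1.0210×10⁸ + 2.1700×10⁹)/2 = 1.1360×10⁹ km = 1.136×10¹² m.
By Kepler's third law T = 2π√(a³/μ) = 2π × 1.051×10⁸ = 6.605×10⁸ s.
= 1.835×10⁵ hours.

T ≈ 183000 hours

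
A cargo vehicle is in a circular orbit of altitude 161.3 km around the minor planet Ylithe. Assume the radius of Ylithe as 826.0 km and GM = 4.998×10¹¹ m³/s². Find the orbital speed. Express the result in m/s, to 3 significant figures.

r = 826.0 + 161.3 = 987.30 km = 9.8730×10⁵ m.
For a circular orbit v = √(μ/r) = √(4.998×10¹¹ / 9.873×10⁵) = √(5.062×10⁵) = 711.5 m/s.

v ≈ 711 m/s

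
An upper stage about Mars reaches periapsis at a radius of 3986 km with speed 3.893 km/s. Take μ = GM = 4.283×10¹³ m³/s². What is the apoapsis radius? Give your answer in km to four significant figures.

apoapsis radius ≈ 9536 km

r_p = 3.986×10⁶ m.
Specific energy ε = v²/2 − μ/r = -3.167×10⁶ J/kg, so a = −μ/(2ε) = 6.761×10⁶ m.
The apsides satisfy r_p + r_a = 2a, so the apoapsis radius is 2a − r_p = 9.536×10⁶ m = 9536.2 km.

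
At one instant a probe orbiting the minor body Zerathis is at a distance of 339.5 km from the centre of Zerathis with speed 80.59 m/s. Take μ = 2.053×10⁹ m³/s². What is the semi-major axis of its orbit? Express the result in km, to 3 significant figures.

r = 3.395×10⁵ m.
Vis-viva rearranged: 1/a = 2/r − v²/μ = 5.891×10⁻⁶ − 3.164×10⁻⁶ = 2.727×10⁻⁶ m⁻¹.
a = 3.666×10⁵ m = 366.64 km.

a ≈ 367 km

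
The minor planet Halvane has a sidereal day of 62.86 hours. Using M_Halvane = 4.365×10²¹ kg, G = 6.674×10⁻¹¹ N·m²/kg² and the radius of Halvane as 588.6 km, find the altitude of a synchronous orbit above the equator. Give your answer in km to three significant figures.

h_sync ≈ 6640 km

μ = GM = 6.674×10⁻¹¹ × 4.365×10²¹ = 2.913×10¹¹ m³/s².
T = 62.86 hours = 2.263×10⁵ s.
A synchronous orbit has period T, so by Kepler's third law a = (μT²/4π²)^(1/3).
μT²/4π² = 2.913×10¹¹ × (2.263×10⁵)² / 39.48 = 3.779×10²⁰ m³.
a = 7.230×10⁶ m = 7229.7 km.
Altitude h = a − R = 7229.7 − 588.6 = 6641.1 km.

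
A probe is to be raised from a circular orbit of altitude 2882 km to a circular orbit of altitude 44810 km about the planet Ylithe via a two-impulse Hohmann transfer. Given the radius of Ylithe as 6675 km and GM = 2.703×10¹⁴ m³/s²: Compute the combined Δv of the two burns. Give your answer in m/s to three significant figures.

Δv_total ≈ 2600 m/s

r₁ = 6675 + 2882 = 9557.0 km = 9.5570×10⁶ m.
r₂ = 6675 + 44810 = 51485 km = 5.1485×10⁷ m.
Transfer ellipse a_t = (r₁ + r₂)/2 = 3.052×10⁷ m.
At r₁: circular v_c1 = √(μ/r₁) = 5318 m/s; transfer-periapsis v_p = √[μ(2/r₁ − 1/a_t)] = 6907 m/s.
Δv₁ = v_p − v_c1 = 1589 m/s.
At r₂: circular v_c2 = √(μ/r₂) = 2291 m/s; transfer-apoapsis v_a = √[μ(2/r₂ − 1/a_t)] = 1282 m/s.
Δv₂ = v_c2 − v_a = 1009 m/s.
Total Δv = Δv₁ + Δv₂ = 2598 m/s.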